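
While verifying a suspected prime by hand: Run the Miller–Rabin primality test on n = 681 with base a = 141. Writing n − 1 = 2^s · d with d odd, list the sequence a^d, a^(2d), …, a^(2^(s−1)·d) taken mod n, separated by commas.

189, 309, 141

n − 1 = 680 = 2^3 · 85, so s = 3 and d = 85.
x_0 = 141^85 mod 681 = 189.
x_1 = 189^2 mod 681 = 309.
x_2 = 309^2 mod 681 = 141.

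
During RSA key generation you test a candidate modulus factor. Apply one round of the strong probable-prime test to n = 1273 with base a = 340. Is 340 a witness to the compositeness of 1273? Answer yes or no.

n − 1 = 1272 = 2^3 · 159, so s = 3 and d = 159.
x_0 = 340^159 mod 1273 = 311.
x_0 is neither 1 nor 1272, so continue squaring.
x_1 = 311^2 mod 1273 = 1246.
x_2 = 1246^2 mod 1273 = 729.
Reached i = s−1 = 2 without hitting −1: 340 is a Miller–Rabin witness and 1273 is composite.

yes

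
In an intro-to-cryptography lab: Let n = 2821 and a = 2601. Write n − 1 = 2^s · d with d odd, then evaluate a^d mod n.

n − 1 = 2820 = 2^2 · 705, so s = 2 and d = 705.
2601^705 mod 2821 = 1.

1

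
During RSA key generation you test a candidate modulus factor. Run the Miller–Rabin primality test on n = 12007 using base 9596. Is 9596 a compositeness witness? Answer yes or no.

n − 1 = 12006 = 2^1 · 6003, so s = 1 and d = 6003.
x_0 = 9596^6003 mod 12007 = 12006.
x_0 = 12006 ≡ −1, so 9596 is not a witness.

no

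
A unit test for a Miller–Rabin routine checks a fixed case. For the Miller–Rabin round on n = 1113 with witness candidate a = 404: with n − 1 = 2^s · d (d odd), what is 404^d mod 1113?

26

n − 1 = 1112 = 2^3 · 139, so s = 3 and d = 139.
Repeated squaring mod 1113: 404^1 ≡ 404, 404^2 ≡ 718, 404^4 ≡ 205, 404^8 ≡ 844, 404^16 ≡ 16, 404^32 ≡ 256, 404^64 ≡ 982, 404^128 ≡ 466.
139 = 128 + 8 + 2 + 1, so 404^139 ≡ 466·844·718·404 ≡ 26 (mod 1113).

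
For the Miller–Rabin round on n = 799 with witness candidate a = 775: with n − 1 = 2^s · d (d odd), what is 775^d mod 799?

743

n − 1 = 798 = 2^1 · 399, so s = 1 and d = 399.
Repeated squaring mod 799: 775^1 ≡ 775, 775^2 ≡ 576, 775^4 ≡ 191, 775^8 ≡ 526, 775^16 ≡ 222, 775^32 ≡ 545, 775^64 ≡ 596, 775^128 ≡ 460, 775^256 ≡ 664.
399 = 256 + 128 + 8 + 4 + 2 + 1, so 775^399 ≡ 664·460·526·191·576·775 ≡ 743 (mod 799).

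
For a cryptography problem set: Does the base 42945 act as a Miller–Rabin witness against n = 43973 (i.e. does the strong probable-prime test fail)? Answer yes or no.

n − 1 = 43972 = 2^2 · 10993, so s = 2 and d = 10993.
x_0 = 42945^10993 mod 43973 = 1.
x_0 = 1, so 42945 is not a witness.

no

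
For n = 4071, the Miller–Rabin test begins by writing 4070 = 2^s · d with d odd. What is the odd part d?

Halving: 4070 → 2035; 2035 is odd.
So 4070 = 2^1 · 2035.

2035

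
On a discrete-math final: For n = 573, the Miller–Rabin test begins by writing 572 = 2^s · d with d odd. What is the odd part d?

Halving: 572 → 286 → 143; 143 is odd.
So 572 = 2^2 · 143.

143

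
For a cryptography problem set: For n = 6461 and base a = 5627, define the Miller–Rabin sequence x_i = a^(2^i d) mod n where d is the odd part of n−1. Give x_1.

n − 1 = 6460 = 2^2 · 1615, so s = 2 and d = 1615.
Repeated squaring mod 6461: 5627^1 ≡ 5627, 5627^2 ≡ 4229, 5627^4 ≡ 393, 5627^8 ≡ 5846, 5627^16 ≡ 3487, 5627^32 ≡ 6028, 5627^64 ≡ 120, 5627^128 ≡ 1478, 5627^256 ≡ 666, 5627^512 ≡ 4208, 5627^1024 ≡ 4124.
1615 = 1024 + 512 + 64 + 8 + 4 + 2 + 1, so 5627^1615 ≡ 4124·4208·120·5846·393·4229·5627 ≡ 5228 (mod 6461).
x_0 = 5228.
x_1 = 5228^2 mod 6461 = 1954.

1954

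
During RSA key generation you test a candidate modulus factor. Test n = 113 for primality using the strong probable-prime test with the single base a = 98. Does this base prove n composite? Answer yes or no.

no

n − 1 = 112 = 2^4 · 7, so s = 4 and d = 7.
By repeated squaring, 98^7 ≡ 15 (mod 113).
x_0 = 98^7 mod 113 = 15.
x_0 is neither 1 nor 112, so continue squaring.
x_1 = 15^2 mod 113 = 112.
x_1 ≡ −1, so 98 is not a witness.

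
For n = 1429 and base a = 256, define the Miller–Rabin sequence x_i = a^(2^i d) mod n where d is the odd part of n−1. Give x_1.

1

n − 1 = 1428 = 2^2 · 357, so s = 2 and d = 357.
x_0 = 256^357 mod 1429 = 1.
x_1 = 1^2 mod 1429 = 1.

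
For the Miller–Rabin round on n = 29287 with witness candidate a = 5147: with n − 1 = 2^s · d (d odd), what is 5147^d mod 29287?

n − 1 = 29286 = 2^1 · 14643, so s = 1 and d = 14643.
Repeated squaring mod 29287: 5147^1 ≡ 5147, 5147^2 ≡ 16161, 5147^4 ≡ 25742, 5147^8 ≡ 2902, 5147^16 ≡ 16235, 5147^32 ≡ 21512, 5147^64 ≡ 2257, 5147^128 ≡ 27398, 5147^256 ≡ 24594, 5147^512 ≡ 425, 5147^1024 ≡ 4903, 5147^2048 ≡ 24069, 5147^4096 ≡ 19901, 5147^8192 ≡ 1700.
14643 = 8192 + 4096 + 2048 + 256 + 32 + 16 + 2 + 1, so 5147^14643 ≡ 1700·19901·24069·24594·21512·16235·16161·5147 ≡ 1 (mod 29287).

1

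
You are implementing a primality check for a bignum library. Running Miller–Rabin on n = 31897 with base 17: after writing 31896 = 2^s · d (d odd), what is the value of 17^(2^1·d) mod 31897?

n − 1 = 31896 = 2^3 · 3987, so s = 3 and d = 3987.
x_0 = 17^3987 mod 31897 = 5748.
x_1 = 5748^2 mod 31897 = 26109.

26109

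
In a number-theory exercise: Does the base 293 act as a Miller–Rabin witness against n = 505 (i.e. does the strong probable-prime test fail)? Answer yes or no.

n − 1 = 504 = 2^3 · 63, so s = 3 and d = 63.
x_0 = 293^63 mod 505 = 212.
x_0 is neither 1 nor 504, so continue squaring.
x_1 = 212^2 mod 505 = 504.
x_1 ≡ −1, so 293 is not a witness.

no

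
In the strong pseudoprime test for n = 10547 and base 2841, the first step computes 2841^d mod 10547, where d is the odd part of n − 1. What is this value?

n − 1 = 10546 = 2^1 · 5273, so s = 1 and d = 5273.
2841^5273 mod 10547 = 744.

744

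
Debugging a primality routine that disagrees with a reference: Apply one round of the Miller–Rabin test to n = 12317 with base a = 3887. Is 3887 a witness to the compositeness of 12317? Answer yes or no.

yes

n − 1 = 12316 = 2^2 · 3079, so s = 2 and d = 3079.
x_0 = 3887^3079 mod 12317 = 909.
x_0 is neither 1 nor 12316, so continue squaring.
x_1 = 909^2 mod 12317 = 1042.
Reached i = s−1 = 1 without hitting −1: 3887 is a Miller–Rabin witness and 12317 is composite.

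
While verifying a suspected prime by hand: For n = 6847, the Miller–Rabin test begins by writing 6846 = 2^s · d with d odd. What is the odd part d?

3423

Halving: 6846 → 3423; 3423 is odd.
So 6846 = 2^1 · 3423.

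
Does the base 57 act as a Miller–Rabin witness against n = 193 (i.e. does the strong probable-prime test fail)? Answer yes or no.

no

n − 1 = 192 = 2^6 · 3, so s = 6 and d = 3.
x_0 = 57^3 mod 193 = 106.
x_0 is neither 1 nor 192, so continue squaring.
x_1 = 106^2 mod 193 = 42.
x_2 = 42^2 mod 193 = 27.
x_3 = 27^2 mod 193 = 150.
x_4 = 150^2 mod 193 = 112.
x_5 = 112^2 mod 193 = 192.
x_5 ≡ −1, so 57 is not a witness.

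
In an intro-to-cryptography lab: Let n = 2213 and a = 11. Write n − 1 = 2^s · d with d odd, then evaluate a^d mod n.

1083

n − 1 = 2212 = 2^2 · 553, so s = 2 and d = 553.
Repeated squaring mod 2213: 11^1 ≡ 11, 11^2 ≡ 121, 11^4 ≡ 1363, 11^8 ≡ 1062, 11^16 ≡ 1427, 11^32 ≡ 369, 11^64 ≡ 1168, 11^128 ≡ 1016, 11^256 ≡ 998, 11^512 ≡ 154.
553 = 512 + 32 + 8 + 1, so 11^553 ≡ 154·369·1062·11 ≡ 1083 (mod 2213).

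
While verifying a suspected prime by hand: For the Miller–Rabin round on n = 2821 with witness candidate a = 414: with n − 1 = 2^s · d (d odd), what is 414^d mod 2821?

1828

n − 1 = 2820 = 2^2 · 705, so s = 2 and d = 705.
414^705 mod 2821 = 1828.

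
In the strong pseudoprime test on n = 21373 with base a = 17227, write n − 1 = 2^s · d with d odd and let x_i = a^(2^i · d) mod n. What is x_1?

n − 1 = 21372 = 2^2 · 5343, so s = 2 and d = 5343.
x_0 = 17227^5343 mod 21373 = 14994.
x_1 = 14994^2 mod 21373 = 18822.

18822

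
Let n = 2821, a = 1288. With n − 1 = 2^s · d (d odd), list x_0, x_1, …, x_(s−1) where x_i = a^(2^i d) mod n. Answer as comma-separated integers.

n − 1 = 2820 = 2^2 · 705, so s = 2 and d = 705.
x_0 = 1288^705 mod 2821 = 2107.
x_1 = 2107^2 mod 2821 = 2016.

2107, 2016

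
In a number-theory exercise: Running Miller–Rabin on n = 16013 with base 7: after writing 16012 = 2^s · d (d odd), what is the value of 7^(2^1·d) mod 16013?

n − 1 = 16012 = 2^2 · 4003, so s = 2 and d = 4003.
x_0 = 7^4003 mod 16013 = 570.
x_1 = 570^2 mod 16013 = 4640.

4640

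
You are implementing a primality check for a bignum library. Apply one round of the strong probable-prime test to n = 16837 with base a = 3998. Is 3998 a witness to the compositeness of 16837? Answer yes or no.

n − 1 = 16836 = 2^2 · 4209, so s = 2 and d = 4209.
x_0 = 3998^4209 mod 16837 = 15415.
x_0 is neither 1 nor 16836, so continue squaring.
x_1 = 15415^2 mod 16837 = 1644.
Reached i = s−1 = 1 without hitting −1: 3998 is a Miller–Rabin witness and 16837 is composite.

yes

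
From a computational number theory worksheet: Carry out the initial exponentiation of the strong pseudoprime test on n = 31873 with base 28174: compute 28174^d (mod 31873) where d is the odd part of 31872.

16905

n − 1 = 31872 = 2^7 · 249, so s = 7 and d = 249.
Repeated squaring mod 31873: 28174^1 ≡ 28174, 28174^2 ≡ 9084, 28174^4 ≡ 31732, 28174^8 ≡ 19881, 28174^16 ≡ 28961, 28174^32 ≡ 1526, 28174^64 ≡ 1947, 28174^128 ≡ 29795.
249 = 128 + 64 + 32 + 16 + 8 + 1, so 28174^249 ≡ 29795·1947·1526·28961·19881·28174 ≡ 16905 (mod 31873).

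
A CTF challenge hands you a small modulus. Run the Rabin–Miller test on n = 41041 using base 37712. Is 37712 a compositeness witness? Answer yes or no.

n − 1 = 41040 = 2^4 · 2565, so s = 4 and d = 2565.
By repeated squaring, 37712^2565 ≡ 17744 (mod 41041).
x_0 = 37712^2565 mod 41041 = 17744.
x_0 is neither 1 nor 41040, so continue squaring.
x_1 = 17744^2 mod 41041 = 24025.
x_2 = 24025^2 mod 41041 = 1.
x_2 = 1 but x_1 ≠ ±1, a nontrivial square root of 1 — 37712 is a witness and 41041 is composite.

yes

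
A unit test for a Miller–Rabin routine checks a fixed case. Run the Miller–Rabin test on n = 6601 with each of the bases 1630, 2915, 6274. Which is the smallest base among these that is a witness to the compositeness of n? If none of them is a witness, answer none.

none

n − 1 = 6600 = 2^3 · 825, so s = 3 and d = 825.
Base 1630: x_0 = 1630^825 mod 6601 = 6600. x_0 = 6600 ≡ −1, so 1630 is not a witness.
Base 2915: x_0 = 2915^825 mod 6601 = 6600. x_0 = 6600 ≡ −1, so 2915 is not a witness.
Base 6274: x_0 = 6274^825 mod 6601 = 1. x_0 = 1, so 6274 is not a witness.
No listed base is a witness for 6601.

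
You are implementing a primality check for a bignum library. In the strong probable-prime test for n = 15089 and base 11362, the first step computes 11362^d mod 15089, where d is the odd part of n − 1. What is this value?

1252

n − 1 = 15088 = 2^4 · 943, so s = 4 and d = 943.
11362^943 mod 15089 = 1252.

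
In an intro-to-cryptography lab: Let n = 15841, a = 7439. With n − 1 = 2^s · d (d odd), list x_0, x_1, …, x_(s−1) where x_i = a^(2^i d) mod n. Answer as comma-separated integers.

n − 1 = 15840 = 2^5 · 495, so s = 5 and d = 495.
x_0 = 7439^495 mod 15841 = 10198.
x_1 = 10198^2 mod 15841 = 3039.
x_2 = 3039^2 mod 15841 = 218.
x_3 = 218^2 mod 15841 = 1.
x_4 = 1^2 mod 15841 = 1.

10198, 3039, 218, 1, 1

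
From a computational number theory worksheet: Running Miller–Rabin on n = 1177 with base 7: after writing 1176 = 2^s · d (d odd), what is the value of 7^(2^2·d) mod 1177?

n − 1 = 1176 = 2^3 · 147, so s = 3 and d = 147.
x_0 = 7^147 mod 1177 = 94.
x_1 = 94^2 mod 1177 = 597.
x_2 = 597^2 mod 1177 = 955.

955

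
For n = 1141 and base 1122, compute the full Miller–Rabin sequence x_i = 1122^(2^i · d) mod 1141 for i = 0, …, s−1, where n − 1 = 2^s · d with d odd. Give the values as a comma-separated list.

554, 1128

n − 1 = 1140 = 2^2 · 285, so s = 2 and d = 285.
x_0 = 1122^285 mod 1141 = 554.
x_1 = 554^2 mod 1141 = 1128.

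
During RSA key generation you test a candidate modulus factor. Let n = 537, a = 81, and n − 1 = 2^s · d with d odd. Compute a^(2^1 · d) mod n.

n − 1 = 536 = 2^3 · 67, so s = 3 and d = 67.
x_0 = 81^67 mod 537 = 3.
x_1 = 3^2 mod 537 = 9.

9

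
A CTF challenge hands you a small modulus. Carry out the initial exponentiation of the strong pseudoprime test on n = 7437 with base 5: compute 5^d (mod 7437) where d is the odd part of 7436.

7235

n − 1 = 7436 = 2^2 · 1859, so s = 2 and d = 1859.
5^1859 mod 7437 = 7235.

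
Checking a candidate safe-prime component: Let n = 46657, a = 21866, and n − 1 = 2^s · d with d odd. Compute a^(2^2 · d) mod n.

14209

n − 1 = 46656 = 2^6 · 729, so s = 6 and d = 729.
x_0 = 21866^729 mod 46657 = 21385.
x_1 = 21385^2 mod 46657 = 32968.
x_2 = 32968^2 mod 46657 = 14209.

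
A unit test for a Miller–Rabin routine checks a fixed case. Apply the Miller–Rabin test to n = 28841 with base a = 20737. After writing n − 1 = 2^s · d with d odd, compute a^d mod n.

n − 1 = 28840 = 2^3 · 3605, so s = 3 and d = 3605.
20737^3605 mod 28841 = 5349.

5349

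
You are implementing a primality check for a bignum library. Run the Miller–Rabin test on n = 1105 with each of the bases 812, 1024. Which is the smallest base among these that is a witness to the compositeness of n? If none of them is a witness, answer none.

1024

n − 1 = 1104 = 2^4 · 69, so s = 4 and d = 69.
Base 812: x_0 = 812^69 mod 1105 = 642. x_0 is neither 1 nor 1104, so continue squaring. x_1 = 642^2 mod 1105 = 1104. x_1 ≡ −1, so 812 is not a witness.
Base 1024: x_0 = 1024^69 mod 1105 = 259. x_0 is neither 1 nor 1104, so continue squaring. x_1 = 259^2 mod 1105 = 781. x_2 = 781^2 mod 1105 = 1. x_2 = 1 but x_1 ≠ ±1, a nontrivial square root of 1 — 1024 is a witness and 1105 is composite.
The smallest witness among the given bases is 1024.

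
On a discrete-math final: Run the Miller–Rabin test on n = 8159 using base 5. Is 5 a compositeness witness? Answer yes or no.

yes

n − 1 = 8158 = 2^1 · 4079, so s = 1 and d = 4079.
Repeated squaring mod 8159: 5^1 ≡ 5, 5^2 ≡ 25, 5^4 ≡ 625, 5^8 ≡ 7152, 5^16 ≡ 2333, 5^32 ≡ 836, 5^64 ≡ 5381, 5^128 ≡ 7029, 5^256 ≡ 4096, 5^512 ≡ 2312, 5^1024 ≡ 1199, 5^2048 ≡ 1617.
4079 = 2048 + 1024 + 512 + 256 + 128 + 64 + 32 + 8 + 4 + 2 + 1, so 5^4079 ≡ 1617·1199·2312·4096·7029·5381·836·7152·625·25·5 ≡ 2042 (mod 8159).
x_0 = 5^4079 mod 8159 = 2042.
x_0 ∉ {1, 8158} and s = 1, so 5 is a Miller–Rabin witness and 8159 is composite.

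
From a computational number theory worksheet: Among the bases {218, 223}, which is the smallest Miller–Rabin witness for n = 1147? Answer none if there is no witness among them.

218

n − 1 = 1146 = 2^1 · 573, so s = 1 and d = 573.
Base 218: x_0 = 218^573 mod 1147 = 63. x_0 ∉ {1, 1146} and s = 1, so 218 is a Miller–Rabin witness and 1147 is composite.
Base 223: x_0 = 223^573 mod 1147 = 371. x_0 ∉ {1, 1146} and s = 1, so 223 is a Miller–Rabin witness and 1147 is composite.
The smallest witness among the given bases is 218.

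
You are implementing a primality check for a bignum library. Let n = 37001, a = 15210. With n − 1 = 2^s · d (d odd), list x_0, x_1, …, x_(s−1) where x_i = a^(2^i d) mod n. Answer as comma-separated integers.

n − 1 = 37000 = 2^3 · 4625, so s = 3 and d = 4625.
x_0 = 15210^4625 mod 37001 = 27014.
x_1 = 27014^2 mod 37001 = 22474.
x_2 = 22474^2 mod 37001 = 17026.

27014, 22474, 17026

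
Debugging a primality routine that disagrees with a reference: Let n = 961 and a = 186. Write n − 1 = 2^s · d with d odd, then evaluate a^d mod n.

n − 1 = 960 = 2^6 · 15, so s = 6 and d = 15.
186^15 mod 961 = 0.

0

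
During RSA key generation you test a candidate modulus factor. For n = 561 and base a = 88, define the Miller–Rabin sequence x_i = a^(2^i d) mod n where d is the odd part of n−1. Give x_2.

n − 1 = 560 = 2^4 · 35, so s = 4 and d = 35.
x_0 = 88^35 mod 561 = 418.
x_1 = 418^2 mod 561 = 253.
x_2 = 253^2 mod 561 = 55.

55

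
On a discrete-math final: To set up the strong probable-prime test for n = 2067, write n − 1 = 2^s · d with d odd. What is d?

1033

Halving: 2066 → 1033; 1033 is odd.
So 2066 = 2^1 · 1033.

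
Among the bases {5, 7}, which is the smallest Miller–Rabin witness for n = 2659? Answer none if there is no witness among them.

none

n − 1 = 2658 = 2^1 · 1329, so s = 1 and d = 1329.
Base 5: x_0 = 5^1329 mod 2659 = 1. x_0 = 1, so 5 is not a witness.
Base 7: x_0 = 7^1329 mod 2659 = 1. x_0 = 1, so 7 is not a witness.
No listed base is a witness for 2659.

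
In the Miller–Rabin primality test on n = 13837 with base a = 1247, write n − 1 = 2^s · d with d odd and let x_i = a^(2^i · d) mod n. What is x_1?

636

n − 1 = 13836 = 2^2 · 3459, so s = 2 and d = 3459.
By repeated squaring, 1247^3459 ≡ 4810 (mod 13837).
x_0 = 4810.
x_1 = 4810^2 mod 13837 = 636.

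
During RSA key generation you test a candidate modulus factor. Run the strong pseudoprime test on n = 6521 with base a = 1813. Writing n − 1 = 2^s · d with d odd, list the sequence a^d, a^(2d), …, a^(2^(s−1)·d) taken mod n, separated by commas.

n − 1 = 6520 = 2^3 · 815, so s = 3 and d = 815.
x_0 = 1813^815 mod 6521 = 1.
x_1 = 1^2 mod 6521 = 1.
x_2 = 1^2 mod 6521 = 1.

1, 1, 1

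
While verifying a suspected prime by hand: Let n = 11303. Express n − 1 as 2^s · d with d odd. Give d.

Halving: 11302 → 5651; 5651 is odd.
So 11302 = 2^1 · 5651.

5651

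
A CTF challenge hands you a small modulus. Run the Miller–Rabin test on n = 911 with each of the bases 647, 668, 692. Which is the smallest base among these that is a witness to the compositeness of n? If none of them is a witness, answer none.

n − 1 = 910 = 2^1 · 455, so s = 1 and d = 455.
Base 647: x_0 = 647^455 mod 911 = 1. x_0 = 1, so 647 is not a witness.
Base 668: x_0 = 668^455 mod 911 = 910. x_0 = 910 ≡ −1, so 668 is not a witness.
Base 692: x_0 = 692^455 mod 911 = 910. x_0 = 910 ≡ −1, so 692 is not a witness.
No listed base is a witness for 911.

none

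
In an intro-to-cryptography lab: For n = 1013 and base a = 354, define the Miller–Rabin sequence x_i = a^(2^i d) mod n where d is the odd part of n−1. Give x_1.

1012

n − 1 = 1012 = 2^2 · 253, so s = 2 and d = 253.
x_0 = 354^253 mod 1013 = 968.
x_1 = 968^2 mod 1013 = 1012.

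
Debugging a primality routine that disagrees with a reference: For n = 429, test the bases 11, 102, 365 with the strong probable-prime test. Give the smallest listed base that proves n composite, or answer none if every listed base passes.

11

n − 1 = 428 = 2^2 · 107, so s = 2 and d = 107.
Base 11: x_0 = 11^107 mod 429 = 110. x_0 is neither 1 nor 428, so continue squaring. x_1 = 110^2 mod 429 = 88. Reached i = s−1 = 1 without hitting −1: 11 is a Miller–Rabin witness and 429 is composite.
Base 102: x_0 = 102^107 mod 429 = 240. x_0 is neither 1 nor 428, so continue squaring. x_1 = 240^2 mod 429 = 114. Reached i = s−1 = 1 without hitting −1: 102 is a Miller–Rabin witness and 429 is composite.
Base 365: x_0 = 365^107 mod 429 = 326. x_0 is neither 1 nor 428, so continue squaring. x_1 = 326^2 mod 429 = 313. Reached i = s−1 = 1 without hitting −1: 365 is a Miller–Rabin witness and 429 is composite.
The smallest witness among the given bases is 11.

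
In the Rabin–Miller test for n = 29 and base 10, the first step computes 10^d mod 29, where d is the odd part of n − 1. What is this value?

17

n − 1 = 28 = 2^2 · 7, so s = 2 and d = 7.
Repeated squaring mod 29: 10^1 ≡ 10, 10^2 ≡ 13, 10^4 ≡ 24.
7 = 4 + 2 + 1, so 10^7 ≡ 24·13·10 ≡ 17 (mod 29).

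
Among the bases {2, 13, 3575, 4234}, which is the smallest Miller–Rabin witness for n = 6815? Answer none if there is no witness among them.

n − 1 = 6814 = 2^1 · 3407, so s = 1 and d = 3407.
Base 2: x_0 = 2^3407 mod 6815 = 1418. x_0 ∉ {1, 6814} and s = 1, so 2 is a Miller–Rabin witness and 6815 is composite.
Base 13: x_0 = 13^3407 mod 6815 = 5487. x_0 ∉ {1, 6814} and s = 1, so 13 is a Miller–Rabin witness and 6815 is composite.
Base 3575: x_0 = 3575^3407 mod 6815 = 3975. x_0 ∉ {1, 6814} and s = 1, so 3575 is a Miller–Rabin witness and 6815 is composite.
Base 4234: x_0 = 4234^3407 mod 6815 = 6409. x_0 ∉ {1, 6814} and s = 1, so 4234 is a Miller–Rabin witness and 6815 is composite.
The smallest witness among the given bases is 2.

2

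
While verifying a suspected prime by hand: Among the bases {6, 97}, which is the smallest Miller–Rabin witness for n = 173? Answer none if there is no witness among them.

n − 1 = 172 = 2^2 · 43, so s = 2 and d = 43.
Base 6: x_0 = 6^43 mod 173 = 1. x_0 = 1, so 6 is not a witness.
Base 97: x_0 = 97^43 mod 173 = 80. x_0 is neither 1 nor 172, so continue squaring. x_1 = 80^2 mod 173 = 172. x_1 ≡ −1, so 97 is not a witness.
No listed base is a witness for 173.

none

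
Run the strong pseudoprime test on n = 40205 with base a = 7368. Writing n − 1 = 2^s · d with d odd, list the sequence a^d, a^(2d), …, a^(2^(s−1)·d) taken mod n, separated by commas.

n − 1 = 40204 = 2^2 · 10051, so s = 2 and d = 10051.
x_0 = 7368^10051 mod 40205 = 17037.
x_1 = 17037^2 mod 40205 = 19474.

17037, 19474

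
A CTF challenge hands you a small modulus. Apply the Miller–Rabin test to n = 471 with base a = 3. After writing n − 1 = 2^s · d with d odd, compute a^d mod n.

3

n − 1 = 470 = 2^1 · 235, so s = 1 and d = 235.
Repeated squaring mod 471: 3^1 ≡ 3, 3^2 ≡ 9, 3^4 ≡ 81, 3^8 ≡ 438, 3^16 ≡ 147, 3^32 ≡ 414, 3^64 ≡ 423, 3^128 ≡ 420.
235 = 128 + 64 + 32 + 8 + 2 + 1, so 3^235 ≡ 420·423·414·438·9·3 ≡ 3 (mod 471).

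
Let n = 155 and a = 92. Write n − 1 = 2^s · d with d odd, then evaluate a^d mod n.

n − 1 = 154 = 2^1 · 77, so s = 1 and d = 77.
92^77 mod 155 = 92.

92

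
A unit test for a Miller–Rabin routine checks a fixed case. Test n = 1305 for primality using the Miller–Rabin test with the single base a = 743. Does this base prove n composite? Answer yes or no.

n − 1 = 1304 = 2^3 · 163, so s = 3 and d = 163.
x_0 = 743^163 mod 1305 = 437.
x_0 is neither 1 nor 1304, so continue squaring.
x_1 = 437^2 mod 1305 = 439.
x_2 = 439^2 mod 1305 = 886.
Reached i = s−1 = 2 without hitting −1: 743 is a Miller–Rabin witness and 1305 is composite.

yes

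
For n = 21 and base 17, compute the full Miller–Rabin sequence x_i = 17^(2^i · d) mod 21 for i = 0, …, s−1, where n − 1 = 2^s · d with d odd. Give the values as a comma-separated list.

n − 1 = 20 = 2^2 · 5, so s = 2 and d = 5.
x_0 = 17^5 mod 21 = 5.
x_1 = 5^2 mod 21 = 4.

5, 4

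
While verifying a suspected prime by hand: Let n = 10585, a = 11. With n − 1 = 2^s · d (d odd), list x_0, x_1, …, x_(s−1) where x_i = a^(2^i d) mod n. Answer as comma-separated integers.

n − 1 = 10584 = 2^3 · 1323, so s = 3 and d = 1323.
x_0 = 11^1323 mod 10585 = 7436.
x_1 = 7436^2 mod 10585 = 8641.
x_2 = 8641^2 mod 10585 = 291.

7436, 8641, 291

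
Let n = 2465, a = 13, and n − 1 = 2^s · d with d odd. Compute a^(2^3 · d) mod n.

1

n − 1 = 2464 = 2^5 · 77, so s = 5 and d = 77.
x_0 = 13^77 mod 2465 = 608.
x_1 = 608^2 mod 2465 = 2379.
x_2 = 2379^2 mod 2465 = 1.
x_3 = 1^2 mod 2465 = 1.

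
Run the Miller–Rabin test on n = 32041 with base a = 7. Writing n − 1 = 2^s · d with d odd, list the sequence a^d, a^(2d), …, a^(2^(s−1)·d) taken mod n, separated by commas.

3937, 24166, 16290

n − 1 = 32040 = 2^3 · 4005, so s = 3 and d = 4005.
x_0 = 7^4005 mod 32041 = 3937.
x_1 = 3937^2 mod 32041 = 24166.
x_2 = 24166^2 mod 32041 = 16290.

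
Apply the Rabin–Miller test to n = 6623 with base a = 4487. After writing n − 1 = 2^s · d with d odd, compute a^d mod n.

n − 1 = 6622 = 2^1 · 3311, so s = 1 and d = 3311.
4487^3311 mod 6623 = 692.

692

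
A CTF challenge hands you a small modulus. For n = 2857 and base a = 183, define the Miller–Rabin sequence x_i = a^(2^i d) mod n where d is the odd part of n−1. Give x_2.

n − 1 = 2856 = 2^3 · 357, so s = 3 and d = 357.
x_0 = 183^357 mod 2857 = 1133.
x_1 = 1133^2 mod 2857 = 896.
x_2 = 896^2 mod 2857 = 2856.

2856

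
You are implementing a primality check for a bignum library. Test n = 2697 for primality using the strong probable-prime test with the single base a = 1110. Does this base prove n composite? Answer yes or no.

n − 1 = 2696 = 2^3 · 337, so s = 3 and d = 337.
Repeated squaring mod 2697: 1110^1 ≡ 1110, 1110^2 ≡ 2268, 1110^4 ≡ 645, 1110^8 ≡ 687, 1110^16 ≡ 2691, 1110^32 ≡ 36, 1110^64 ≡ 1296, 1110^128 ≡ 2082, 1110^256 ≡ 645.
337 = 256 + 64 + 16 + 1, so 1110^337 ≡ 645·1296·2691·1110 ≡ 1110 (mod 2697).
x_0 = 1110^337 mod 2697 = 1110.
x_0 is neither 1 nor 2696, so continue squaring.
x_1 = 1110^2 mod 2697 = 2268.
x_2 = 2268^2 mod 2697 = 645.
Reached i = s−1 = 2 without hitting −1: 1110 is a Miller–Rabin witness and 2697 is composite.

yes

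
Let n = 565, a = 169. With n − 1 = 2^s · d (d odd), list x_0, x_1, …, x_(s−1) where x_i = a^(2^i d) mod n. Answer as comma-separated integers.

169, 311

n − 1 = 564 = 2^2 · 141, so s = 2 and d = 141.
x_0 = 169^141 mod 565 = 169.
x_1 = 169^2 mod 565 = 311.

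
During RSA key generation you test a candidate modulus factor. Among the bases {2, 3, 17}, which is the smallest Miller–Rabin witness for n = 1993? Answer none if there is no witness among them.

none

n − 1 = 1992 = 2^3 · 249, so s = 3 and d = 249.
Base 2: x_0 = 2^249 mod 1993 = 834. x_0 is neither 1 nor 1992, so continue squaring. x_1 = 834^2 mod 1993 = 1992. x_1 ≡ −1, so 2 is not a witness.
Base 3: x_0 = 3^249 mod 1993 = 1992. x_0 = 1992 ≡ −1, so 3 is not a witness.
Base 17: x_0 = 17^249 mod 1993 = 834. x_0 is neither 1 nor 1992, so continue squaring. x_1 = 834^2 mod 1993 = 1992. x_1 ≡ −1, so 17 is not a witness.
No listed base is a witness for 1993.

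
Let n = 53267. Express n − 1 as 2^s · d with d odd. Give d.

26633

Halving: 53266 → 26633; 26633 is odd.
So 53266 = 2^1 · 26633.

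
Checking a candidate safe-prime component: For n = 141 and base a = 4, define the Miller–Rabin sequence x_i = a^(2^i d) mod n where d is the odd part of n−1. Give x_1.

4

n − 1 = 140 = 2^2 · 35, so s = 2 and d = 35.
Repeated squaring mod 141: 4^1 ≡ 4, 4^2 ≡ 16, 4^4 ≡ 115, 4^8 ≡ 112, 4^16 ≡ 136, 4^32 ≡ 25.
35 = 32 + 2 + 1, so 4^35 ≡ 25·16·4 ≡ 49 (mod 141).
x_0 = 49.
x_1 = 49^2 mod 141 = 4.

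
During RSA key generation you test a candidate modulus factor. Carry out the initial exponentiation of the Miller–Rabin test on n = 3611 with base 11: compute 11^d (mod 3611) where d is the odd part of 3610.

2564

n − 1 = 3610 = 2^1 · 1805, so s = 1 and d = 1805.
Repeated squaring mod 3611: 11^1 ≡ 11, 11^2 ≡ 121, 11^4 ≡ 197, 11^8 ≡ 2699, 11^16 ≡ 1214, 11^32 ≡ 508, 11^64 ≡ 1683, 11^128 ≡ 1465, 11^256 ≡ 1291, 11^512 ≡ 2010, 11^1024 ≡ 3002.
1805 = 1024 + 512 + 256 + 8 + 4 + 1, so 11^1805 ≡ 3002·2010·1291·2699·197·11 ≡ 2564 (mod 3611).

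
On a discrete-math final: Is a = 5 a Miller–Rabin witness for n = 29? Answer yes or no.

n − 1 = 28 = 2^2 · 7, so s = 2 and d = 7.
x_0 = 5^7 mod 29 = 28.
x_0 = 28 ≡ −1, so 5 is not a witness.

no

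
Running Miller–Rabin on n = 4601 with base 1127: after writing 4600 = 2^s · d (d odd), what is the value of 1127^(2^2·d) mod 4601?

n − 1 = 4600 = 2^3 · 575, so s = 3 and d = 575.
Repeated squaring mod 4601: 1127^1 ≡ 1127, 1127^2 ≡ 253, 1127^4 ≡ 4196, 1127^8 ≡ 2990, 1127^16 ≡ 357, 1127^32 ≡ 3222, 1127^64 ≡ 1428, 1127^128 ≡ 941, 1127^256 ≡ 2089, 1127^512 ≡ 2173.
575 = 512 + 32 + 16 + 8 + 4 + 2 + 1, so 1127^575 ≡ 2173·3222·357·2990·4196·253·1127 ≡ 410 (mod 4601).
x_0 = 410.
x_1 = 410^2 mod 4601 = 2464.
x_2 = 2464^2 mod 4601 = 2577.

2577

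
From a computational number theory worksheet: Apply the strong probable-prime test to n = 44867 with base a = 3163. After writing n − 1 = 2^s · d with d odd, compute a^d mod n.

n − 1 = 44866 = 2^1 · 22433, so s = 1 and d = 22433.
Repeated squaring mod 44867: 3163^1 ≡ 3163, 3163^2 ≡ 44095, 3163^4 ≡ 12713, 3163^8 ≡ 9435, 3163^16 ≡ 3097, 3163^32 ≡ 34738, 3163^64 ≡ 30679, 3163^128 ≡ 25982, 3163^256 ≡ 40309, 3163^512 ≡ 1943, 3163^1024 ≡ 6421, 3163^2048 ≡ 41335, 3163^4096 ≡ 1998, 3163^8192 ≡ 43708, 3163^16384 ≡ 42138.
22433 = 16384 + 4096 + 1024 + 512 + 256 + 128 + 32 + 1, so 3163^22433 ≡ 42138·1998·6421·1943·40309·25982·34738·3163 ≡ 1 (mod 44867).

1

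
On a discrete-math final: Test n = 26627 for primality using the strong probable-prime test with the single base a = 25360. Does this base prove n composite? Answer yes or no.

n − 1 = 26626 = 2^1 · 13313, so s = 1 and d = 13313.
x_0 = 25360^13313 mod 26627 = 26626.
x_0 = 26626 ≡ −1, so 25360 is not a witness.

no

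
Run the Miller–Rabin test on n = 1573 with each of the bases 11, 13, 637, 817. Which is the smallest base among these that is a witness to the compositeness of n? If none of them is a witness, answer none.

11

n − 1 = 1572 = 2^2 · 393, so s = 2 and d = 393.
Base 11: x_0 = 11^393 mod 1573 = 242. x_0 is neither 1 nor 1572, so continue squaring. x_1 = 242^2 mod 1573 = 363. Reached i = s−1 = 1 without hitting −1: 11 is a Miller–Rabin witness and 1573 is composite.
Base 13: x_0 = 13^393 mod 1573 = 338. x_0 is neither 1 nor 1572, so continue squaring. x_1 = 338^2 mod 1573 = 988. Reached i = s−1 = 1 without hitting −1: 13 is a Miller–Rabin witness and 1573 is composite.
Base 637: x_0 = 637^393 mod 1573 = 1352. x_0 is neither 1 nor 1572, so continue squaring. x_1 = 1352^2 mod 1573 = 78. Reached i = s−1 = 1 without hitting −1: 637 is a Miller–Rabin witness and 1573 is composite.
Base 817: x_0 = 817^393 mod 1573 = 918. x_0 is neither 1 nor 1572, so continue squaring. x_1 = 918^2 mod 1573 = 1169. Reached i = s−1 = 1 without hitting −1: 817 is a Miller–Rabin witness and 1573 is composite.
The smallest witness among the given bases is 11.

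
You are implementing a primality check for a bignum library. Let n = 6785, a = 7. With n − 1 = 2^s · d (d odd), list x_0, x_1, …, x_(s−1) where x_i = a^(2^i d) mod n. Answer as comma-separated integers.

n − 1 = 6784 = 2^7 · 53, so s = 7 and d = 53.
x_0 = 7^53 mod 6785 = 5627.
x_1 = 5627^2 mod 6785 = 4319.
x_2 = 4319^2 mod 6785 = 1796.
x_3 = 1796^2 mod 6785 = 2741.
x_4 = 2741^2 mod 6785 = 2086.
x_5 = 2086^2 mod 6785 = 2211.
x_6 = 2211^2 mod 6785 = 3321.

5627, 4319, 1796, 2741, 2086, 2211, 3321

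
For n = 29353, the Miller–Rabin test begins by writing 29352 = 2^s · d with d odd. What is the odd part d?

Halving: 29352 → 14676 → 7338 → 3669; 3669 is odd.
So 29352 = 2^3 · 3669.

3669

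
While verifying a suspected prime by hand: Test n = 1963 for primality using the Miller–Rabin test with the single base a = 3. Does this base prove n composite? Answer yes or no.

yes

n − 1 = 1962 = 2^1 · 981, so s = 1 and d = 981.
Repeated squaring mod 1963: 3^1 ≡ 3, 3^2 ≡ 9, 3^4 ≡ 81, 3^8 ≡ 672, 3^16 ≡ 94, 3^32 ≡ 984, 3^64 ≡ 497, 3^128 ≡ 1634, 3^256 ≡ 276, 3^512 ≡ 1582.
981 = 512 + 256 + 128 + 64 + 16 + 4 + 1, so 3^981 ≡ 1582·276·1634·497·94·81·3 ≡ 781 (mod 1963).
x_0 = 3^981 mod 1963 = 781.
x_0 ∉ {1, 1962} and s = 1, so 3 is a Miller–Rabin witness and 1963 is composite.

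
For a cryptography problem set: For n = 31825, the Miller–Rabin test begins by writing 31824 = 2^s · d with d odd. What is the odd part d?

Halving: 31824 → 15912 → 7956 → 3978 → 1989; 1989 is odd.
So 31824 = 2^4 · 1989.

1989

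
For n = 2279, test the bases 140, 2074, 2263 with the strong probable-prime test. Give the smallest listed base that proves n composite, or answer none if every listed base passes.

n − 1 = 2278 = 2^1 · 1139, so s = 1 and d = 1139.
Base 140: x_0 = 140^1139 mod 2279 = 1822. x_0 ∉ {1, 2278} and s = 1, so 140 is a Miller–Rabin witness and 2279 is composite.
Base 2074: x_0 = 2074^1139 mod 2279 = 1917. x_0 ∉ {1, 2278} and s = 1, so 2074 is a Miller–Rabin witness and 2279 is composite.
Base 2263: x_0 = 2263^1139 mod 2279 = 753. x_0 ∉ {1, 2278} and s = 1, so 2263 is a Miller–Rabin witness and 2279 is composite.
The smallest witness among the given bases is 140.

140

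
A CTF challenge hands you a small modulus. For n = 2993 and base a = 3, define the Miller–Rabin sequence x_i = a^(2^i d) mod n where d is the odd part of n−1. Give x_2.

n − 1 = 2992 = 2^4 · 187, so s = 4 and d = 187.
x_0 = 3^187 mod 2993 = 1749.
x_1 = 1749^2 mod 2993 = 155.
x_2 = 155^2 mod 2993 = 81.

81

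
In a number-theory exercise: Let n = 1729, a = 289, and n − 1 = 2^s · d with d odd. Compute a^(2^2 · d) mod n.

n − 1 = 1728 = 2^6 · 27, so s = 6 and d = 27.
Repeated squaring mod 1729: 289^1 ≡ 289, 289^2 ≡ 529, 289^4 ≡ 1472, 289^8 ≡ 347, 289^16 ≡ 1108.
27 = 16 + 8 + 2 + 1, so 289^27 ≡ 1108·347·529·289 ≡ 1 (mod 1729).
x_0 = 1.
x_1 = 1^2 mod 1729 = 1.
x_2 = 1^2 mod 1729 = 1.

1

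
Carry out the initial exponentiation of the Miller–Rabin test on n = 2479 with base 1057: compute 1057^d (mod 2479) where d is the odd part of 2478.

n − 1 = 2478 = 2^1 · 1239, so s = 1 and d = 1239.
Repeated squaring mod 2479: 1057^1 ≡ 1057, 1057^2 ≡ 1699, 1057^4 ≡ 1045, 1057^8 ≡ 1265, 1057^16 ≡ 1270, 1057^32 ≡ 1550, 1057^64 ≡ 349, 1057^128 ≡ 330, 1057^256 ≡ 2303, 1057^512 ≡ 1228, 1057^1024 ≡ 752.
1239 = 1024 + 128 + 64 + 16 + 4 + 2 + 1, so 1057^1239 ≡ 752·330·349·1270·1045·1699·1057 ≡ 1211 (mod 2479).

1211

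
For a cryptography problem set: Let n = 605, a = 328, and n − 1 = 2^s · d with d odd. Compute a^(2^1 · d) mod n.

n − 1 = 604 = 2^2 · 151, so s = 2 and d = 151.
x_0 = 328^151 mod 605 = 262.
x_1 = 262^2 mod 605 = 279.

279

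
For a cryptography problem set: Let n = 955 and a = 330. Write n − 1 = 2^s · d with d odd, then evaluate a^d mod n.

n − 1 = 954 = 2^1 · 477, so s = 1 and d = 477.
Repeated squaring mod 955: 330^1 ≡ 330, 330^2 ≡ 30, 330^4 ≡ 900, 330^8 ≡ 160, 330^16 ≡ 770, 330^32 ≡ 800, 330^64 ≡ 150, 330^128 ≡ 535, 330^256 ≡ 680.
477 = 256 + 128 + 64 + 16 + 8 + 4 + 1, so 330^477 ≡ 680·535·150·770·160·900·330 ≡ 925 (mod 955).

925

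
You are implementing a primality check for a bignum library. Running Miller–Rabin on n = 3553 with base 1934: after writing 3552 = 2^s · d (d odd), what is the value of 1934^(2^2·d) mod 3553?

3503

n − 1 = 3552 = 2^5 · 111, so s = 5 and d = 111.
x_0 = 1934^111 mod 3553 = 3166.
x_1 = 3166^2 mod 3553 = 543.
x_2 = 543^2 mod 3553 = 3503.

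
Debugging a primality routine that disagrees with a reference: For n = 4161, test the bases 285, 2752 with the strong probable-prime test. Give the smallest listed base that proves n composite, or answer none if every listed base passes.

n − 1 = 4160 = 2^6 · 65, so s = 6 and d = 65.
Base 285: x_0 = 285^65 mod 4161 = 2280. x_0 is neither 1 nor 4160, so continue squaring. x_1 = 2280^2 mod 4161 = 1311. x_2 = 1311^2 mod 4161 = 228. x_3 = 228^2 mod 4161 = 2052. x_4 = 2052^2 mod 4161 = 3933. x_5 = 3933^2 mod 4161 = 2052. Reached i = s−1 = 5 without hitting −1: 285 is a Miller–Rabin witness and 4161 is composite.
Base 2752: x_0 = 2752^65 mod 4161 = 3847. x_0 is neither 1 nor 4160, so continue squaring. x_1 = 3847^2 mod 4161 = 2893. x_2 = 2893^2 mod 4161 = 1678. x_3 = 1678^2 mod 4161 = 2848. x_4 = 2848^2 mod 4161 = 1315. x_5 = 1315^2 mod 4161 = 2410. Reached i = s−1 = 5 without hitting −1: 2752 is a Miller–Rabin witness and 4161 is composite.
The smallest witness among the given bases is 285.

285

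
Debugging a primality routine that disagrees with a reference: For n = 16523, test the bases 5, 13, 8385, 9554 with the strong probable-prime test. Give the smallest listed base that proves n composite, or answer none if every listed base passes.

n − 1 = 16522 = 2^1 · 8261, so s = 1 and d = 8261.
Base 5: x_0 = 5^8261 mod 16523 = 12797. x_0 ∉ {1, 16522} and s = 1, so 5 is a Miller–Rabin witness and 16523 is composite.
Base 13: x_0 = 13^8261 mod 16523 = 6916. x_0 ∉ {1, 16522} and s = 1, so 13 is a Miller–Rabin witness and 16523 is composite.
Base 8385: x_0 = 8385^8261 mod 16523 = 8385. x_0 ∉ {1, 16522} and s = 1, so 8385 is a Miller–Rabin witness and 16523 is composite.
Base 9554: x_0 = 9554^8261 mod 16523 = 5823. x_0 ∉ {1, 16522} and s = 1, so 9554 is a Miller–Rabin witness and 16523 is composite.
The smallest witness among the given bases is 5.

5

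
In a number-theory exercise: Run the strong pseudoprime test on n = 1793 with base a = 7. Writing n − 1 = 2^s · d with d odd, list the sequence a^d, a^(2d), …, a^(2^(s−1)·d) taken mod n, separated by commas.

556, 740, 735, 532, 1523, 1180, 1032, 1775

n − 1 = 1792 = 2^8 · 7, so s = 8 and d = 7.
x_0 = 7^7 mod 1793 = 556.
x_1 = 556^2 mod 1793 = 740.
x_2 = 740^2 mod 1793 = 735.
x_3 = 735^2 mod 1793 = 532.
x_4 = 532^2 mod 1793 = 1523.
x_5 = 1523^2 mod 1793 = 1180.
x_6 = 1180^2 mod 1793 = 1032.
x_7 = 1032^2 mod 1793 = 1775.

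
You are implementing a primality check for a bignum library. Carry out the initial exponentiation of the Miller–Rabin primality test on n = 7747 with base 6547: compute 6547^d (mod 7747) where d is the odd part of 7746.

5499

n − 1 = 7746 = 2^1 · 3873, so s = 1 and d = 3873.
Repeated squaring mod 7747: 6547^1 ≡ 6547, 6547^2 ≡ 6805, 6547^4 ≡ 4206, 6547^8 ≡ 4035, 6547^16 ≡ 4778, 6547^32 ≡ 6622, 6547^64 ≡ 2864, 6547^128 ≡ 6170, 6547^256 ≡ 142, 6547^512 ≡ 4670, 6547^1024 ≡ 1095, 6547^2048 ≡ 5987.
3873 = 2048 + 1024 + 512 + 256 + 32 + 1, so 6547^3873 ≡ 5987·1095·4670·142·6622·6547 ≡ 5499 (mod 7747).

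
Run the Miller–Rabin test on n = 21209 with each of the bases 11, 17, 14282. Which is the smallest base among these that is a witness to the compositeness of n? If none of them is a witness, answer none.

n − 1 = 21208 = 2^3 · 2651, so s = 3 and d = 2651.
Base 11: x_0 = 11^2651 mod 21209 = 19319. x_0 is neither 1 nor 21208, so continue squaring. x_1 = 19319^2 mod 21209 = 8988. x_2 = 8988^2 mod 21209 = 20272. Reached i = s−1 = 2 without hitting −1: 11 is a Miller–Rabin witness and 21209 is composite.
Base 17: x_0 = 17^2651 mod 21209 = 1140. x_0 is neither 1 nor 21208, so continue squaring. x_1 = 1140^2 mod 21209 = 5851. x_2 = 5851^2 mod 21209 = 2875. Reached i = s−1 = 2 without hitting −1: 17 is a Miller–Rabin witness and 21209 is composite.
Base 14282: x_0 = 14282^2651 mod 21209 = 16577. x_0 is neither 1 nor 21208, so continue squaring. x_1 = 16577^2 mod 21209 = 13125. x_2 = 13125^2 mod 21209 = 6127. Reached i = s−1 = 2 without hitting −1: 14282 is a Miller–Rabin witness and 21209 is composite.
The smallest witness among the given bases is 11.

11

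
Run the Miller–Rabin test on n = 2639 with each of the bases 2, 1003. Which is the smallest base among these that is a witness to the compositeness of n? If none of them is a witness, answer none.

n − 1 = 2638 = 2^1 · 1319, so s = 1 and d = 1319.
Base 2: x_0 = 2^1319 mod 2639 = 501. x_0 ∉ {1, 2638} and s = 1, so 2 is a Miller–Rabin witness and 2639 is composite.
Base 1003: x_0 = 1003^1319 mod 2639 = 592. x_0 ∉ {1, 2638} and s = 1, so 1003 is a Miller–Rabin witness and 2639 is composite.
The smallest witness among the given bases is 2.

2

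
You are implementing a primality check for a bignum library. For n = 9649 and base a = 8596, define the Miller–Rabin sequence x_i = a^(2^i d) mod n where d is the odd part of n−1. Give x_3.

n − 1 = 9648 = 2^4 · 603, so s = 4 and d = 603.
x_0 = 8596^603 mod 9649 = 8263.
x_1 = 8263^2 mod 9649 = 845.
x_2 = 845^2 mod 9649 = 9648.
x_3 = 9648^2 mod 9649 = 1.

1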